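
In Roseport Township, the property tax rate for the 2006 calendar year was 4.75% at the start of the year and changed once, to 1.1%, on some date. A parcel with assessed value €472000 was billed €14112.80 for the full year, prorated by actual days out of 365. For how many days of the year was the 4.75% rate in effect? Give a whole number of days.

Let d = days at the first rate; then 365 − d days at the second rate.
€472000 × [4.75%·d + 1.1%·(365−d)] / 365 = €14112.80
Solving gives d = 189, so the new rate took effect on July 9, 2006.

189 days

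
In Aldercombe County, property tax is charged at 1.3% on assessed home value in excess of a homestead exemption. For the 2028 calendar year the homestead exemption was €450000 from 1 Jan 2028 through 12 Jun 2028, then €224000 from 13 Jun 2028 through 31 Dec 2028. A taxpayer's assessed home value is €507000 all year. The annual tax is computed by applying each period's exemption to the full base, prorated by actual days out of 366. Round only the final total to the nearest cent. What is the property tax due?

€2362.52

1 Jan – 12 Jun 2028: 164 days, exemption €450000 → (€507000 − €450000) × 1.3% × 164/366 = €332.0328
13 Jun – 31 Dec 2028: 202 days, exemption €224000 → (€507000 − €224000) × 1.3% × 202/366 = €2030.4863
Total = €2362.5191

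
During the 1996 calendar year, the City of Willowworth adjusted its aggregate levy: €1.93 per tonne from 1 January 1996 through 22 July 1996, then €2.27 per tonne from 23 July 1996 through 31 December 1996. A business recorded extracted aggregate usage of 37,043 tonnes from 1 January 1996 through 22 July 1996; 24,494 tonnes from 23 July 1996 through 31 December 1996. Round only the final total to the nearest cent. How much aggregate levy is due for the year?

1 January – 22 July 1996: 37,043 tonnes at €1.93/tonne → €71,492.99
23 July – 31 December 1996: 24,494 tonnes at €2.27/tonne → €55,601.38

€127,094.37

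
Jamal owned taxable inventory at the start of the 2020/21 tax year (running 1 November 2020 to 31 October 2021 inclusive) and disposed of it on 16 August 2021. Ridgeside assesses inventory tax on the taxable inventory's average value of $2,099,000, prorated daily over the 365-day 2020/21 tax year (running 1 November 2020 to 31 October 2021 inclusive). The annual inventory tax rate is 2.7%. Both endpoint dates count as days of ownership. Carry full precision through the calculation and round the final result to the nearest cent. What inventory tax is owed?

Days held (1 November 2020 – 16 August 2021): 289 out of 365
Tax = $2,099,000 × 2.7% × 289/365 = $44,872.5945

$44,872.59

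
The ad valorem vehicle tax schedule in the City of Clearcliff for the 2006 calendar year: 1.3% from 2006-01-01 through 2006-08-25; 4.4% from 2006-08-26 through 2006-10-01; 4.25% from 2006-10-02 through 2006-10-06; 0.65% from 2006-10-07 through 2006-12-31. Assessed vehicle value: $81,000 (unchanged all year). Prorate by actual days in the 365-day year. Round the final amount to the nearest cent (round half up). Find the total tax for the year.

2006-01-01 to 2006-08-25: 237 days at 1.3% → $81,000 × 1.3% × 237/365 = $683.7288
2006-08-26 to 2006-10-01: 37 days at 4.4% → $81,000 × 4.4% × 37/365 = $361.2822
2006-10-02 to 2006-10-06: 5 days at 4.25% → $81,000 × 4.25% × 5/365 = $47.1575
2006-10-07 to 2006-12-31: 86 days at 0.65% → $81,000 × 0.65% × 86/365 = $124.0521
Total = $1,216.2205

$1,216.22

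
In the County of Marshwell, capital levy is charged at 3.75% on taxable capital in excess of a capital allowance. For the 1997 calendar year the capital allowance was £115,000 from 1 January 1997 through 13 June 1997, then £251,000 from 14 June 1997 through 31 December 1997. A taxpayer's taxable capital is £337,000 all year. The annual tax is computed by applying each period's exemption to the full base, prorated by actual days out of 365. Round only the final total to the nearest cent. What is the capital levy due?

£5,516.51

1 January – 13 June 1997: 164 days, exemption £115,000 → (£337,000 − £115,000) × 3.75% × 164/365 = £3,740.5479
14 June – 31 December 1997: 201 days, exemption £251,000 → (£337,000 − £251,000) × 3.75% × 201/365 = £1,775.9589
Total = £5,516.5068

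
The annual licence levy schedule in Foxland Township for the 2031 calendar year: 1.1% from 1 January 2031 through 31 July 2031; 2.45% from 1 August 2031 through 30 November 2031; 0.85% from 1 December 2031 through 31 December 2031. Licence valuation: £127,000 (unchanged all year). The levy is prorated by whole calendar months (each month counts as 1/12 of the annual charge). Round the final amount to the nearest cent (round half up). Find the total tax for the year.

1 January – 31 July 2031: 7 months at 1.1% → £127,000 × 1.1% × 7/12 = £814.9167
1 August – 30 November 2031: 4 months at 2.45% → £127,000 × 2.45% × 4/12 = £1,037.1667
1 December – 31 December 2031: 1 month at 0.85% → £127,000 × 0.85% × 1/12 = £89.9583
Total = £1,942.0417

£1,942.04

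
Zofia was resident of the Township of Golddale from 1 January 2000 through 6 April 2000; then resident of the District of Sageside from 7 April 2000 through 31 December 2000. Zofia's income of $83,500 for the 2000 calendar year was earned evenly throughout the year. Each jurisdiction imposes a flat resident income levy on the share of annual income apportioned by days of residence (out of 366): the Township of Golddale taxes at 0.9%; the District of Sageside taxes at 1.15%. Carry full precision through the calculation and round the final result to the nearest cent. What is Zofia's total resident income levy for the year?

The Township of Golddale, 1 January – 6 April 2000: 97 days → $83,500 × 0.9% × 97/366 = $199.1680
The District of Sageside, 7 April – 31 December 2000: 269 days → $83,500 × 1.15% × 269/366 = $705.7575
Total = $904.9255

$904.93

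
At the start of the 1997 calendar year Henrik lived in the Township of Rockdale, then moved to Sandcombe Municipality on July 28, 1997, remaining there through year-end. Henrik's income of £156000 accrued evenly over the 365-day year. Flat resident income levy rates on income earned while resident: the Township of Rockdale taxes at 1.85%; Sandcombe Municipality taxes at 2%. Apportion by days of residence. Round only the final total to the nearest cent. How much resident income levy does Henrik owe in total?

£2986.65

The Township of Rockdale, January 1 – July 27, 1997: 208 days → £156000 × 1.85% × 208/365 = £1644.6247
Sandcombe Municipality, July 28 – December 31, 1997: 157 days → £156000 × 2% × 157/365 = £1342.0274
Total = £2986.6521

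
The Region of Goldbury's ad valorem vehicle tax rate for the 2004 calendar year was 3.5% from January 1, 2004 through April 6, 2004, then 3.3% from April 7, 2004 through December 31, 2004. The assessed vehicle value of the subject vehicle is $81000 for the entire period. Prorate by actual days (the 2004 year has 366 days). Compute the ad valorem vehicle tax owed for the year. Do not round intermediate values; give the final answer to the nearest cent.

$2715.93

January 1 – April 6, 2004: 97 days at 3.5% → $81000 × 3.5% × 97/366 = $751.3525
April 7 – December 31, 2004: 269 days at 3.3% → $81000 × 3.3% × 269/366 = $1964.5820
Total = $2715.9344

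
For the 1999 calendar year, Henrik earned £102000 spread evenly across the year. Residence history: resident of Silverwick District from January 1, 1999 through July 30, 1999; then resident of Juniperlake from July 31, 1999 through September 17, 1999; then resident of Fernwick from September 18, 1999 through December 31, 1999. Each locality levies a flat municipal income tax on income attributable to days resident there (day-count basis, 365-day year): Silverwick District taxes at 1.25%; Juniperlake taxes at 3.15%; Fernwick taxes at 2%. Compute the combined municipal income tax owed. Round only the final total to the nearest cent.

£1755.24

Silverwick District, January 1 – July 30, 1999: 211 days → £102000 × 1.25% × 211/365 = £737.0548
Juniperlake, July 31 – September 17, 1999: 49 days → £102000 × 3.15% × 49/365 = £431.3342
Fernwick, September 18 – December 31, 1999: 105 days → £102000 × 2% × 105/365 = £586.8493
Total = £1755.2384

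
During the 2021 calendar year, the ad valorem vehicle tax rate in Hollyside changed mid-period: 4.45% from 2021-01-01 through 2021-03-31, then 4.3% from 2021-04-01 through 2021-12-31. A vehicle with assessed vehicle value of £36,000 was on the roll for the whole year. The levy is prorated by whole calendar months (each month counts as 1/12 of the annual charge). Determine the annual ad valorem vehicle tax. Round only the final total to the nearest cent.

£1,561.50

2021-01-01 to 2021-03-31: 3 months at 4.45% → £36,000 × 4.45% × 3/12 = £400.5000
2021-04-01 to 2021-12-31: 9 months at 4.3% → £36,000 × 4.3% × 9/12 = £1,161.0000
Total = £1,561.5000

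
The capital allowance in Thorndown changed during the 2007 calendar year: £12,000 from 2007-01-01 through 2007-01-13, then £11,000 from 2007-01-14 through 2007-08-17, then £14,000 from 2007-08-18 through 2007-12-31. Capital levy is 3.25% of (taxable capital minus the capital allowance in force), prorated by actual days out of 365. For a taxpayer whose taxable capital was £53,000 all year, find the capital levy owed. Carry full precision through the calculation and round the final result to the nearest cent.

2007-01-01 to 2007-01-13: 13 days, exemption £12,000 → (£53,000 − £12,000) × 3.25% × 13/365 = £47.4589
2007-01-14 to 2007-08-17: 216 days, exemption £11,000 → (£53,000 − £11,000) × 3.25% × 216/365 = £807.7808
2007-08-18 to 2007-12-31: 136 days, exemption £14,000 → (£53,000 − £14,000) × 3.25% × 136/365 = £472.2740
Total = £1,327.5137

£1,327.51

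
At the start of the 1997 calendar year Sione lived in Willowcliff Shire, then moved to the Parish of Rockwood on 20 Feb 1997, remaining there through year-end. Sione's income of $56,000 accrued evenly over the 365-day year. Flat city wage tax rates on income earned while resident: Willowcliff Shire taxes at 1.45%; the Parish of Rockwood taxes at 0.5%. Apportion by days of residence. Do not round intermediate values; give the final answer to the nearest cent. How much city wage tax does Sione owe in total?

$352.88

Willowcliff Shire, 1 Jan – 19 Feb 1997: 50 days → $56,000 × 1.45% × 50/365 = $111.2329
The Parish of Rockwood, 20 Feb – 31 Dec 1997: 315 days → $56,000 × 0.5% × 315/365 = $241.6438
Total = $352.8767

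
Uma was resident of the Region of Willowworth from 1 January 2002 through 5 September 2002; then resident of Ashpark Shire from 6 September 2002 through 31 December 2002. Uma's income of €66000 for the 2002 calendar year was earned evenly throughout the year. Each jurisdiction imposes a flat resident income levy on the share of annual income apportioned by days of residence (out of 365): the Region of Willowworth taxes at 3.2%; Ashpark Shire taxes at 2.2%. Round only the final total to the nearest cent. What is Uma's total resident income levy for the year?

€1900.44

The Region of Willowworth, 1 January – 5 September 2002: 248 days → €66000 × 3.2% × 248/365 = €1435.0027
Ashpark Shire, 6 September – 31 December 2002: 117 days → €66000 × 2.2% × 117/365 = €465.4356
Total = €1900.4384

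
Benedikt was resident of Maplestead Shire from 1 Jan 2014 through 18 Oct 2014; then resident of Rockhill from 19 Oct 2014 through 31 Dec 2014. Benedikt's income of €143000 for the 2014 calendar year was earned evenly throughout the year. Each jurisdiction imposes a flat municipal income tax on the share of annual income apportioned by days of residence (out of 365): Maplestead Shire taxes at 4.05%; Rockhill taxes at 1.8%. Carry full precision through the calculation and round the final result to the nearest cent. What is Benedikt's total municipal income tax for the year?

Maplestead Shire, 1 Jan – 18 Oct 2014: 291 days → €143000 × 4.05% × 291/365 = €4617.3329
Rockhill, 19 Oct – 31 Dec 2014: 74 days → €143000 × 1.8% × 74/365 = €521.8521
Total = €5139.1849

€5139.18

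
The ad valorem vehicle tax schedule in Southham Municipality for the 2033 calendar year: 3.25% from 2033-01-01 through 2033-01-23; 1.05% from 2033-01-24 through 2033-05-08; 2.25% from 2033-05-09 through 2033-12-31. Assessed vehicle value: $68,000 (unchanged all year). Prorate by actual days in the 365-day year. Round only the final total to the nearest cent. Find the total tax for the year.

$1,338.11

2033-01-01 to 2033-01-23: 23 days at 3.25% → $68,000 × 3.25% × 23/365 = $139.2603
2033-01-24 to 2033-05-08: 105 days at 1.05% → $68,000 × 1.05% × 105/365 = $205.3973
2033-05-09 to 2033-12-31: 237 days at 2.25% → $68,000 × 2.25% × 237/365 = $993.4521
Total = $1,338.1096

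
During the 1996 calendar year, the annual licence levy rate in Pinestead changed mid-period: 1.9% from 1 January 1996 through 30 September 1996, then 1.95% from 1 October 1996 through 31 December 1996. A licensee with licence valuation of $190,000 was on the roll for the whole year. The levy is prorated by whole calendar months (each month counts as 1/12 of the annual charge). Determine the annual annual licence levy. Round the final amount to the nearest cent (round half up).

$3,633.75

1 January – 30 September 1996: 9 months at 1.9% → $190,000 × 1.9% × 9/12 = $2,707.5000
1 October – 31 December 1996: 3 months at 1.95% → $190,000 × 1.95% × 3/12 = $926.2500
Total = $3,633.7500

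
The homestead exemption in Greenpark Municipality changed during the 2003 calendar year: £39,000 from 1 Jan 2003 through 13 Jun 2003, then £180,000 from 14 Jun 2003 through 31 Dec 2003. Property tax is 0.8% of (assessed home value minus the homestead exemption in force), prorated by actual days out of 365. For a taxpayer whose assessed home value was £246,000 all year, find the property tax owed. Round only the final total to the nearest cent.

1 Jan – 13 Jun 2003: 164 days, exemption £39,000 → (£246,000 − £39,000) × 0.8% × 164/365 = £744.0658
14 Jun – 31 Dec 2003: 201 days, exemption £180,000 → (£246,000 − £180,000) × 0.8% × 201/365 = £290.7616
Total = £1,034.8274

£1,034.83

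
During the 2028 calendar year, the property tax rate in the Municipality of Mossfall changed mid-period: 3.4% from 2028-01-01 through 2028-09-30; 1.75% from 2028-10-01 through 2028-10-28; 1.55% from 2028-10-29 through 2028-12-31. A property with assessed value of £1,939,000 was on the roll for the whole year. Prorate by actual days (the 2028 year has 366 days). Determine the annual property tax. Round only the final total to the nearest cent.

2028-01-01 to 2028-09-30: 274 days at 3.4% → £1,939,000 × 3.4% × 274/366 = £49,354.4372
2028-10-01 to 2028-10-28: 28 days at 1.75% → £1,939,000 × 1.75% × 28/366 = £2,595.9290
2028-10-29 to 2028-12-31: 64 days at 1.55% → £1,939,000 × 1.55% × 64/366 = £5,255.4317
Total = £57,205.7978

£57,205.80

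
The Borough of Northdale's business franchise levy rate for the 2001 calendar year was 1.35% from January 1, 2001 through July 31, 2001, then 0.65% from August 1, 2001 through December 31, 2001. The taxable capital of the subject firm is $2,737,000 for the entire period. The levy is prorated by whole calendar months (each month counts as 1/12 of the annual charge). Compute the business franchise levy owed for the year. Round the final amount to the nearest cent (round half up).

January 1 – July 31, 2001: 7 months at 1.35% → $2,737,000 × 1.35% × 7/12 = $21,553.8750
August 1 – December 31, 2001: 5 months at 0.65% → $2,737,000 × 0.65% × 5/12 = $7,412.7083
Total = $28,966.5833

$28,966.58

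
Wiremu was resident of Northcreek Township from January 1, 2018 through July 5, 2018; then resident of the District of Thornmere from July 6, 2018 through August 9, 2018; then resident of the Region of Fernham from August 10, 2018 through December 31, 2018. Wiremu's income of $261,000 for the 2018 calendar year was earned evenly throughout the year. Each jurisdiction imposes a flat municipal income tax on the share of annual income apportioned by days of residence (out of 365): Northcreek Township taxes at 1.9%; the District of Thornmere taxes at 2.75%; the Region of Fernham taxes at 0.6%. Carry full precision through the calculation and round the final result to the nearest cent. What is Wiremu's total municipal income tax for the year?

Northcreek Township, January 1 – July 5, 2018: 186 days → $261,000 × 1.9% × 186/365 = $2,527.0521
The District of Thornmere, July 6 – August 9, 2018: 35 days → $261,000 × 2.75% × 35/365 = $688.2534
The Region of Fernham, August 10 – December 31, 2018: 144 days → $261,000 × 0.6% × 144/365 = $617.8192
Total = $3,833.1247

$3,833.12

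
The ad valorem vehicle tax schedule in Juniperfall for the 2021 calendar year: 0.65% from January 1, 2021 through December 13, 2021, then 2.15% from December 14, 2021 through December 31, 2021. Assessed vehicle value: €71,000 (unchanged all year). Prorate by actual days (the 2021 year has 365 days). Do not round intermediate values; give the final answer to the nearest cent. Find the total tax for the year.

January 1 – December 13, 2021: 347 days at 0.65% → €71,000 × 0.65% × 347/365 = €438.7411
December 14 – December 31, 2021: 18 days at 2.15% → €71,000 × 2.15% × 18/365 = €75.2795
Total = €514.0205

€514.02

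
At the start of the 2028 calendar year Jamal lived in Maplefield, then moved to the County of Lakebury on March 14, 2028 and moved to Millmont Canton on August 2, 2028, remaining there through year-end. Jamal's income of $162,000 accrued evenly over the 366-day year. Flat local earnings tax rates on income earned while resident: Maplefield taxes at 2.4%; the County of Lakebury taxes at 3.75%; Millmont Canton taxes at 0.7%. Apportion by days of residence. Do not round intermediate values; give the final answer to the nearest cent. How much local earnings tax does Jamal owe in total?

Maplefield, January 1 – March 13, 2028: 73 days → $162,000 × 2.4% × 73/366 = $775.4754
The County of Lakebury, March 14 – August 1, 2028: 141 days → $162,000 × 3.75% × 141/366 = $2,340.3689
Millmont Canton, August 2 – December 31, 2028: 152 days → $162,000 × 0.7% × 152/366 = $470.9508
Total = $3,586.7951

$3,586.80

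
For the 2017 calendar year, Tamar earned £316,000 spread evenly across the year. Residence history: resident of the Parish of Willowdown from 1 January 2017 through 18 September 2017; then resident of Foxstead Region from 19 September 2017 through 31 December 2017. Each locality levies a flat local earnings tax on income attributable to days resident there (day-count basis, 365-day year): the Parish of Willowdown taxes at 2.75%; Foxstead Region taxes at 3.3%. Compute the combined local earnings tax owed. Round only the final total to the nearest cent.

£9,185.21

The Parish of Willowdown, 1 January – 18 September 2017: 261 days → £316,000 × 2.75% × 261/365 = £6,213.9452
Foxstead Region, 19 September – 31 December 2017: 104 days → £316,000 × 3.3% × 104/365 = £2,971.2658
Total = £9,185.2110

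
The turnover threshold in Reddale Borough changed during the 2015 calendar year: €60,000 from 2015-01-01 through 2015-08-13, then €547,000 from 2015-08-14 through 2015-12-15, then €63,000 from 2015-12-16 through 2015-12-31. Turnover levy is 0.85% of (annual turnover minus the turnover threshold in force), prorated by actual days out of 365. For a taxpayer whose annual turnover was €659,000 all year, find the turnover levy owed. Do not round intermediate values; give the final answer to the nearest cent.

2015-01-01 to 2015-08-13: 225 days, exemption €60,000 → (€659,000 − €60,000) × 0.85% × 225/365 = €3,138.5959
2015-08-14 to 2015-12-15: 124 days, exemption €547,000 → (€659,000 − €547,000) × 0.85% × 124/365 = €323.4192
2015-12-16 to 2015-12-31: 16 days, exemption €63,000 → (€659,000 − €63,000) × 0.85% × 16/365 = €222.0712
Total = €3,684.0863

€3,684.09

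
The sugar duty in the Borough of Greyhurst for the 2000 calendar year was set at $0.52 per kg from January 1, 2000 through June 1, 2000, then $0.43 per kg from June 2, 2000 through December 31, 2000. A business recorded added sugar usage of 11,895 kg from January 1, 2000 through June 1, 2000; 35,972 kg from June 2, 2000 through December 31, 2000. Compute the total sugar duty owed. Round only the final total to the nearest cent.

January 1 – June 1, 2000: 11,895 kg at $0.52/kg → $6185.40
June 2 – December 31, 2000: 35,972 kg at $0.43/kg → $15467.96

$21653.36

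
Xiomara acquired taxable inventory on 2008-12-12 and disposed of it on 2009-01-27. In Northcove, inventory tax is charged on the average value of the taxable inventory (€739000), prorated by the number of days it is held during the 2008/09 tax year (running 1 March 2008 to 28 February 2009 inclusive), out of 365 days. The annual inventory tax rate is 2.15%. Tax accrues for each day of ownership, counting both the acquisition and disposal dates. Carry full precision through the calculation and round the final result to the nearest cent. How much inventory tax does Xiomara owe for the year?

Days held (2008-12-12 to 2009-01-27): 47 out of 365
Tax = €739000 × 2.15% × 47/365 = €2045.9164

€2045.92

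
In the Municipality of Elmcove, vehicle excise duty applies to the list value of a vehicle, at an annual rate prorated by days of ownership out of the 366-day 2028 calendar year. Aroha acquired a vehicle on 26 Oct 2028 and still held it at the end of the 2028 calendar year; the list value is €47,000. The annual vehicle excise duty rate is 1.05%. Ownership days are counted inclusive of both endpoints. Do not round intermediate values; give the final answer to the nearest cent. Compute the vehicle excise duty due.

Days held (26 Oct – 31 Dec 2028): 67 out of 366
Tax = €47,000 × 1.05% × 67/366 = €90.3402

€90.34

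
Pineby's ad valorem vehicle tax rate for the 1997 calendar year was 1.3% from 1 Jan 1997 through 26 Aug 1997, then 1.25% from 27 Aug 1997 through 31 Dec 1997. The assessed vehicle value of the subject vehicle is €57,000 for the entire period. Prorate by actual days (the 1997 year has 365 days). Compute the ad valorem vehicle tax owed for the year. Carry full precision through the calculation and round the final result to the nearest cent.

€731.08

1 Jan – 26 Aug 1997: 238 days at 1.3% → €57,000 × 1.3% × 238/365 = €483.1726
27 Aug – 31 Dec 1997: 127 days at 1.25% → €57,000 × 1.25% × 127/365 = €247.9110
Total = €731.0836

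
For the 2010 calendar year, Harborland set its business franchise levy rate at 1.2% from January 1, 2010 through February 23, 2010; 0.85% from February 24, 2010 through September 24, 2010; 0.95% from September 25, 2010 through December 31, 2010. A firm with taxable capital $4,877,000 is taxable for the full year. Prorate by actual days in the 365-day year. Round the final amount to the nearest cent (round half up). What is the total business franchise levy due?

January 1 – February 23, 2010: 54 days at 1.2% → $4,877,000 × 1.2% × 54/365 = $8,658.3452
February 24 – September 24, 2010: 213 days at 0.85% → $4,877,000 × 0.85% × 213/365 = $24,191.2562
September 25 – December 31, 2010: 98 days at 0.95% → $4,877,000 × 0.95% × 98/365 = $12,439.6904
Total = $45,289.2918

$45,289.29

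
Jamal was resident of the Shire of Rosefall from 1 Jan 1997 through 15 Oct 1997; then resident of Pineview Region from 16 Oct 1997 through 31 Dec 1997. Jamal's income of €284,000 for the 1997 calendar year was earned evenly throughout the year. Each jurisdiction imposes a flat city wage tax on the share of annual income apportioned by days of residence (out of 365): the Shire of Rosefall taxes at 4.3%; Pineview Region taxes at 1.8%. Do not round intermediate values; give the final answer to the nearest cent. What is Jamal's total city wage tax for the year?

€10,714.19

The Shire of Rosefall, 1 Jan – 15 Oct 1997: 288 days → €284,000 × 4.3% × 288/365 = €9,635.7699
Pineview Region, 16 Oct – 31 Dec 1997: 77 days → €284,000 × 1.8% × 77/365 = €1,078.4219
Total = €10,714.1918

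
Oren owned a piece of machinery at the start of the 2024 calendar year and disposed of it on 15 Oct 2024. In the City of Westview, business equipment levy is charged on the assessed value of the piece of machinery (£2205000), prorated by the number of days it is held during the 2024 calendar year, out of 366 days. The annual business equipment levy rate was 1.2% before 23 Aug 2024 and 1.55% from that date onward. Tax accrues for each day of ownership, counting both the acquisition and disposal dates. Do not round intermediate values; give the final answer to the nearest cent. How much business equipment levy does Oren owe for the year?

1 Jan – 22 Aug 2024: 235 days at 1.2% → £2205000 × 1.2% × 235/366 = £16989.3443
23 Aug – 15 Oct 2024: 54 days at 1.55% → £2205000 × 1.55% × 54/366 = £5042.5820
Total = £22031.9262

£22031.93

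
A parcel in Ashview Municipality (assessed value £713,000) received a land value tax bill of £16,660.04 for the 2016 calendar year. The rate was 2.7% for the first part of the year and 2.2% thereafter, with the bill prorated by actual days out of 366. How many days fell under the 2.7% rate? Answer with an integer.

Let d = days at the first rate; then 366 − d days at the second rate.
£713,000 × [2.7%·d + 2.2%·(366−d)] / 366 = £16,660.04
Solving gives d = 100, so the new rate took effect on 10 Apr 2016.

100 days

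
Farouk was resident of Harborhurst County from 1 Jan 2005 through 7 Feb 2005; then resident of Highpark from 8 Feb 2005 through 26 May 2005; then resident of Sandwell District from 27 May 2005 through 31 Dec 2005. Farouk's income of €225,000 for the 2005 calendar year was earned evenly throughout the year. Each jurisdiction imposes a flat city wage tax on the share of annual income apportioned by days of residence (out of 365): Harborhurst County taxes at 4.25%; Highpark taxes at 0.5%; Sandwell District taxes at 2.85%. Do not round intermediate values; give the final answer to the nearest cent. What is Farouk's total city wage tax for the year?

€5,175.92

Harborhurst County, 1 Jan – 7 Feb 2005: 38 days → €225,000 × 4.25% × 38/365 = €995.5479
Highpark, 8 Feb – 26 May 2005: 108 days → €225,000 × 0.5% × 108/365 = €332.8767
Sandwell District, 27 May – 31 Dec 2005: 219 days → €225,000 × 2.85% × 219/365 = €3,847.5000
Total = €5,175.9247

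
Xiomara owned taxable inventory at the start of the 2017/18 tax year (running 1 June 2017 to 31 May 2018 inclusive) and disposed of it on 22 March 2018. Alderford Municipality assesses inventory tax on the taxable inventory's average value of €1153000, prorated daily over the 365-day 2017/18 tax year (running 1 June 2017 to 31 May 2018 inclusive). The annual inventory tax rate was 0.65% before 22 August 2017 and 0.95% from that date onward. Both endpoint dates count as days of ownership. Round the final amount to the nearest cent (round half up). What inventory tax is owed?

1 June – 21 August 2017: 82 days at 0.65% → €1153000 × 0.65% × 82/365 = €1683.6959
22 August 2017 – 22 March 2018: 213 days at 0.95% → €1153000 × 0.95% × 213/365 = €6392.0425
Total = €8075.7384

€8075.74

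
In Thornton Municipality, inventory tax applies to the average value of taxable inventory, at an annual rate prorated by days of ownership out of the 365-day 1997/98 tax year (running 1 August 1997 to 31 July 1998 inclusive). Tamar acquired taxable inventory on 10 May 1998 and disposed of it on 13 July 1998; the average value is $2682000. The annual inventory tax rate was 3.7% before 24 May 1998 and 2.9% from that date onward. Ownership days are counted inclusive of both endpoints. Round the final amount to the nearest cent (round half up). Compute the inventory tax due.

10 May – 23 May 1998: 14 days at 3.7% → $2682000 × 3.7% × 14/365 = $3806.2356
24 May – 13 July 1998: 51 days at 2.9% → $2682000 × 2.9% × 51/365 = $10867.6110
Total = $14673.8466

$14673.85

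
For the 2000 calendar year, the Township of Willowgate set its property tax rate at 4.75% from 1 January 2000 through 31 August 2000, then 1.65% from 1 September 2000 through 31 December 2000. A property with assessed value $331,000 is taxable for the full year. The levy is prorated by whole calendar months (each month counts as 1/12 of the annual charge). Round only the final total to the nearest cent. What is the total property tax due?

$12,302.17

1 January – 31 August 2000: 8 months at 4.75% → $331,000 × 4.75% × 8/12 = $10,481.6667
1 September – 31 December 2000: 4 months at 1.65% → $331,000 × 1.65% × 4/12 = $1,820.5000
Total = $12,302.1667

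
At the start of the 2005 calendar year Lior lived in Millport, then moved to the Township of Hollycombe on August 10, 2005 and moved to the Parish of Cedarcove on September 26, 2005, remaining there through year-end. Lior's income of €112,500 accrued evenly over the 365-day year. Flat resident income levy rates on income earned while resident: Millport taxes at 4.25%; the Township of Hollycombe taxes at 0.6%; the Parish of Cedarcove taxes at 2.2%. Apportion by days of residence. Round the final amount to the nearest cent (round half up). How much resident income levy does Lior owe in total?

Millport, January 1 – August 9, 2005: 221 days → €112,500 × 4.25% × 221/365 = €2,894.9486
The Township of Hollycombe, August 10 – September 25, 2005: 47 days → €112,500 × 0.6% × 47/365 = €86.9178
The Parish of Cedarcove, September 26 – December 31, 2005: 97 days → €112,500 × 2.2% × 97/365 = €657.7397
Total = €3,639.6062

€3,639.61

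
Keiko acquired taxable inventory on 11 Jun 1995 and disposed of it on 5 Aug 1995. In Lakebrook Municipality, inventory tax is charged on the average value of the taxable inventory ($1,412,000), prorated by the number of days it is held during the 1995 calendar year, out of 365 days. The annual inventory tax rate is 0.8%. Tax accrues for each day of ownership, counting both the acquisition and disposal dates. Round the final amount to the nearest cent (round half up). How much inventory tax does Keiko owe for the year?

$1,733.08

Days held (11 Jun – 5 Aug 1995): 56 out of 365
Tax = $1,412,000 × 0.8% × 56/365 = $1,733.0849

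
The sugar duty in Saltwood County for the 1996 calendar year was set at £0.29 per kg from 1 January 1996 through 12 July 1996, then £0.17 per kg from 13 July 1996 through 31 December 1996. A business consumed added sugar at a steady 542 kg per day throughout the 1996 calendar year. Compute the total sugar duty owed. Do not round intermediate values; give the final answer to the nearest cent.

£46,341.00

1 January – 12 July 1996: 194 days × 542 kg/day = 105,148 kg at £0.29/kg → £30,492.92
13 July – 31 December 1996: 172 days × 542 kg/day = 93,224 kg at £0.17/kg → £15,848.08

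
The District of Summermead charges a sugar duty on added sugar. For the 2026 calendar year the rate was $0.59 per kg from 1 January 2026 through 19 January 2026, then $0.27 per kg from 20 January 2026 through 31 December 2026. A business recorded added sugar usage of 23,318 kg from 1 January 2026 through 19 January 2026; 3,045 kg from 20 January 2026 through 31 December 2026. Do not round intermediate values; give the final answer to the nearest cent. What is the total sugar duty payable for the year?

$14,579.77

1 January – 19 January 2026: 23,318 kg at $0.59/kg → $13,757.62
20 January – 31 December 2026: 3,045 kg at $0.27/kg → $822.15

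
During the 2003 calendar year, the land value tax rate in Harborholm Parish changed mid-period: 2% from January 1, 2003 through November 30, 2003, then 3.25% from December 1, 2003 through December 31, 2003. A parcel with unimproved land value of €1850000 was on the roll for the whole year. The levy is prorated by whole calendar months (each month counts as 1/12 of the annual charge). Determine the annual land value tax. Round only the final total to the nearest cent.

January 1 – November 30, 2003: 11 months at 2% → €1850000 × 2% × 11/12 = €33916.6667
December 1 – December 31, 2003: 1 month at 3.25% → €1850000 × 3.25% × 1/12 = €5010.4167
Total = €38927.0833

€38927.08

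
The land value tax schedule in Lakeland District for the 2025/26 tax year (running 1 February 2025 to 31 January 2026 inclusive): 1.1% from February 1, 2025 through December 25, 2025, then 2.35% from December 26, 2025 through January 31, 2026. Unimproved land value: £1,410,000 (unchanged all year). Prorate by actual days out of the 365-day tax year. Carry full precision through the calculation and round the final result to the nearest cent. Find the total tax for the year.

February 1 – December 25, 2025: 328 days at 1.1% → £1,410,000 × 1.1% × 328/365 = £13,937.7534
December 26, 2025 – January 31, 2026: 37 days at 2.35% → £1,410,000 × 2.35% × 37/365 = £3,358.8904
Total = £17,296.6438

£17,296.64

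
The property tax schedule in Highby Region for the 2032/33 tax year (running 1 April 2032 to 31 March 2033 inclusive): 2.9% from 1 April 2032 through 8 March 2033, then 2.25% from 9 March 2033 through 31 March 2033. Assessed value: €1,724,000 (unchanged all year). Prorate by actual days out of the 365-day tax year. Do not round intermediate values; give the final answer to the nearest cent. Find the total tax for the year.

€49,289.87

1 April 2032 – 8 March 2033: 342 days at 2.9% → €1,724,000 × 2.9% × 342/365 = €46,845.5671
9 March – 31 March 2033: 23 days at 2.25% → €1,724,000 × 2.25% × 23/365 = €2,444.3014
Total = €49,289.8685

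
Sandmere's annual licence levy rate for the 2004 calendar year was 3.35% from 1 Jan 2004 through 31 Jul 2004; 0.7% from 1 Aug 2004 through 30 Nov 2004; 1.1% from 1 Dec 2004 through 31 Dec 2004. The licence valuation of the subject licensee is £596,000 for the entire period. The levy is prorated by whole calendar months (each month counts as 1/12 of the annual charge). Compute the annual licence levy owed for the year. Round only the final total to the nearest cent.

£13,583.83

1 Jan – 31 Jul 2004: 7 months at 3.35% → £596,000 × 3.35% × 7/12 = £11,646.8333
1 Aug – 30 Nov 2004: 4 months at 0.7% → £596,000 × 0.7% × 4/12 = £1,390.6667
1 Dec – 31 Dec 2004: 1 month at 1.1% → £596,000 × 1.1% × 1/12 = £546.3333
Total = £13,583.8333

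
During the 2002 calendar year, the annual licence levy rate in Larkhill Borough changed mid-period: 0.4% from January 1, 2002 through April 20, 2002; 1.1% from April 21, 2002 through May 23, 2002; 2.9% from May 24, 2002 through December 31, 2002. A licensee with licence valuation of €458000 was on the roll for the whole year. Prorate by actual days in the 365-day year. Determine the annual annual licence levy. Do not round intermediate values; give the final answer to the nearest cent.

January 1 – April 20, 2002: 110 days at 0.4% → €458000 × 0.4% × 110/365 = €552.1096
April 21 – May 23, 2002: 33 days at 1.1% → €458000 × 1.1% × 33/365 = €455.4904
May 24 – December 31, 2002: 222 days at 2.9% → €458000 × 2.9% × 222/365 = €8078.3671
Total = €9085.9671

€9085.97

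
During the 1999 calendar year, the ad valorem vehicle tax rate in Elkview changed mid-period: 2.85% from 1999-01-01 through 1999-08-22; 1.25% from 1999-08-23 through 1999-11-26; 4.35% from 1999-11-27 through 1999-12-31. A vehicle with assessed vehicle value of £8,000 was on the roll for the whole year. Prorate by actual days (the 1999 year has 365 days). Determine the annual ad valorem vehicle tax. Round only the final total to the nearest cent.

1999-01-01 to 1999-08-22: 234 days at 2.85% → £8,000 × 2.85% × 234/365 = £146.1699
1999-08-23 to 1999-11-26: 96 days at 1.25% → £8,000 × 1.25% × 96/365 = £26.3014
1999-11-27 to 1999-12-31: 35 days at 4.35% → £8,000 × 4.35% × 35/365 = £33.3699
Total = £205.8411

£205.84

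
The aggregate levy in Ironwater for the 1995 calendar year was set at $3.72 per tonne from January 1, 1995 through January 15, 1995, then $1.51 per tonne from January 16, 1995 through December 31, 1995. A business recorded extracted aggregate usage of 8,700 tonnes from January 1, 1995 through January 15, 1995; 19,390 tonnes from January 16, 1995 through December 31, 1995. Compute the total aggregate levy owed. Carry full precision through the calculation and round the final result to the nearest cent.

$61,642.90

January 1 – January 15, 1995: 8,700 tonnes at $3.72/tonne → $32,364.00
January 16 – December 31, 1995: 19,390 tonnes at $1.51/tonne → $29,278.90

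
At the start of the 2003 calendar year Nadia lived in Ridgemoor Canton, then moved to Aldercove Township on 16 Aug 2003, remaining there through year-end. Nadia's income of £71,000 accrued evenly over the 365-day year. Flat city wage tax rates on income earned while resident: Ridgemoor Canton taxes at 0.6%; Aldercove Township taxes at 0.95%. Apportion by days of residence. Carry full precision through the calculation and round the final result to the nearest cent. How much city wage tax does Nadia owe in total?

£519.95

Ridgemoor Canton, 1 Jan – 15 Aug 2003: 227 days → £71,000 × 0.6% × 227/365 = £264.9370
Aldercove Township, 16 Aug – 31 Dec 2003: 138 days → £71,000 × 0.95% × 138/365 = £255.0164
Total = £519.9534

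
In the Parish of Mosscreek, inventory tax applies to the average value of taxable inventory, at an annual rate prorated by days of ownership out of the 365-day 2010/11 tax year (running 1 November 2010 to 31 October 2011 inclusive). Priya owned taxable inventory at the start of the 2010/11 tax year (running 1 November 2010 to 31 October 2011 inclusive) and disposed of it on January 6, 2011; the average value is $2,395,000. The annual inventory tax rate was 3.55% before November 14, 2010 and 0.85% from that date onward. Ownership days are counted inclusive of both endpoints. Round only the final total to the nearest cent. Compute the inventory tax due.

November 1 – November 13, 2010: 13 days at 3.55% → $2,395,000 × 3.55% × 13/365 = $3,028.1986
November 14, 2010 – January 6, 2011: 54 days at 0.85% → $2,395,000 × 0.85% × 54/365 = $3,011.7945
Total = $6,039.9932

$6,039.99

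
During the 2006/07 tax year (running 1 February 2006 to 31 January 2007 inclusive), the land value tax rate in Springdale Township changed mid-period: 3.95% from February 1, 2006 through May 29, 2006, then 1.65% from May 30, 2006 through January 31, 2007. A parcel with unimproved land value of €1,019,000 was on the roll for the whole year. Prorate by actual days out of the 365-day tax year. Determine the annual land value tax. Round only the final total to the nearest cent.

€24,390.39

February 1 – May 29, 2006: 118 days at 3.95% → €1,019,000 × 3.95% × 118/365 = €13,012.4904
May 30, 2006 – January 31, 2007: 247 days at 1.65% → €1,019,000 × 1.65% × 247/365 = €11,377.9027
Total = €24,390.3932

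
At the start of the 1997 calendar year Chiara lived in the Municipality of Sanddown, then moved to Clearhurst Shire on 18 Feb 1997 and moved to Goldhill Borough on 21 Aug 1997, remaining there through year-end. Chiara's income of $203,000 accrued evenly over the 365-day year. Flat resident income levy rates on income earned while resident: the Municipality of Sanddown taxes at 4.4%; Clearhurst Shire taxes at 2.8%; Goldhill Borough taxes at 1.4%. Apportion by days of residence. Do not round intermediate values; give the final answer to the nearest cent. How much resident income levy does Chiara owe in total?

The Municipality of Sanddown, 1 Jan – 17 Feb 1997: 48 days → $203,000 × 4.4% × 48/365 = $1,174.6192
Clearhurst Shire, 18 Feb – 20 Aug 1997: 184 days → $203,000 × 2.8% × 184/365 = $2,865.3589
Goldhill Borough, 21 Aug – 31 Dec 1997: 133 days → $203,000 × 1.4% × 133/365 = $1,035.5781
Total = $5,075.5562

$5,075.56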